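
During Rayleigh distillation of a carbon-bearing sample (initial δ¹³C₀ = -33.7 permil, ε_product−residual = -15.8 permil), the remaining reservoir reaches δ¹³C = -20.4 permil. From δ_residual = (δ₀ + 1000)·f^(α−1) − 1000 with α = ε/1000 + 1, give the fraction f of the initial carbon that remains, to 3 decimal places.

α − 1 = ε/1000 = -0.0158
(δ_res + 1000)/(δ₀ + 1000) = (-20.4 + 1000)/(-33.7 + 1000) = 979.6/966.3 = 1.013764
f = 1.013764^(1/-0.0158) = exp(ln(1.013764)/-0.0158) = exp(0.01367/-0.0158)
f = exp(-0.8652) = 0.4210

0.421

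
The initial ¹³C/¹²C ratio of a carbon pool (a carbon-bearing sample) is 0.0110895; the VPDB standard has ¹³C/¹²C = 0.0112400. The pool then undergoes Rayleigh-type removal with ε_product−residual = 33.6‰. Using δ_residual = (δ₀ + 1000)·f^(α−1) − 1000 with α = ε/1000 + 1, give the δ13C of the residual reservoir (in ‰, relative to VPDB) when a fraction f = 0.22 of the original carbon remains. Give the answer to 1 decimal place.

-62.3‰

δ₀ = (0.0110895/0.0112400 − 1)×1000 = (0.986610 − 1)×1000 = -13.390‰
α − 1 = ε/1000 = 0.0336
f^(α−1) = 0.22^(0.0336) = 0.950398
δ_res = (-13.390 + 1000) × 0.950398 − 1000 = 937.672 − 1000 = -62.33‰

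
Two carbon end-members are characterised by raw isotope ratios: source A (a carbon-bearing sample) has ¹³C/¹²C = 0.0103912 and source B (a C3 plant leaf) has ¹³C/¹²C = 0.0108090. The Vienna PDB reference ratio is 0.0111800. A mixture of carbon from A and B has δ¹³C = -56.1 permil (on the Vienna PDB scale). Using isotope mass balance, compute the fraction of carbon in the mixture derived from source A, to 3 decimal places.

0.613

δ_A = (0.0103912/0.0111800 − 1)×1000 = (0.929445 − 1)×1000 = -70.555 permil
δ_B = (0.0108090/0.0111800 − 1)×1000 = (0.966816 − 1)×1000 = -33.184 permil
f_A = (δ_mix − δ_B)/(δ_A − δ_B) = (-56.1 − (-33.184))/(-70.555 − (-33.184))
f_A = -22.916 / -37.370 = 0.6132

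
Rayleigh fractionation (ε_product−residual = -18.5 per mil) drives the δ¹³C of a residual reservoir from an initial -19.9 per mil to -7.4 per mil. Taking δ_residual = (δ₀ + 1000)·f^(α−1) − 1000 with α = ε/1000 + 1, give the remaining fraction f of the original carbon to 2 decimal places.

α − 1 = ε/1000 = -0.0185
(δ_res + 1000)/(δ₀ + 1000) = (-7.4 + 1000)/(-19.9 + 1000) = 992.6/980.1 = 1.012754
f = 1.012754^(1/-0.0185) = exp(ln(1.012754)/-0.0185) = exp(0.01267/-0.0185)
f = exp(-0.6850) = 0.5041

0.50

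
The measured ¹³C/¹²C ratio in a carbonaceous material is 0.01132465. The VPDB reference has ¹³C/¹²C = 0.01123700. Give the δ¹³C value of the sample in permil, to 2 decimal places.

7.80 permil

δ¹³C = (R_sample / R_standard − 1) × 1000
R_sample / R_standard = 0.01132465 / 0.01123700 = 1.007800
δ¹³C = (1.007800 − 1) × 1000 = 7.800 permil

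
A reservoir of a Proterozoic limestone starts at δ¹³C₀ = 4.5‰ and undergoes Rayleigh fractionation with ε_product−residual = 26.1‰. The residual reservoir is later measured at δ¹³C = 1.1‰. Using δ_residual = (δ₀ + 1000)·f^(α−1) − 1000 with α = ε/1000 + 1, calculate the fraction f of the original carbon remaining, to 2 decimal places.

α − 1 = ε/1000 = 0.0261
(δ_res + 1000)/(δ₀ + 1000) = (1.1 + 1000)/(4.5 + 1000) = 1001.1/1004.5 = 0.996615
f = 0.996615^(1/0.0261) = exp(ln(0.996615)/0.0261) = exp(-0.00339/0.0261)
f = exp(-0.1299) = 0.8782

0.88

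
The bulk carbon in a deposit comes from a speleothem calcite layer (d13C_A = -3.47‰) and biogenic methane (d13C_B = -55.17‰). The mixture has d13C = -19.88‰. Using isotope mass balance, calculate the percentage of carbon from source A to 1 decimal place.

δ_mix = f_A·δ_A + (1 − f_A)·δ_B  ⇒  f_A = (δ_mix − δ_B)/(δ_A − δ_B)
f_A = (-19.88 − (-55.17)) / (-3.47 − (-55.17))
f_A = 35.29 / 51.70 = 0.6826

68.3%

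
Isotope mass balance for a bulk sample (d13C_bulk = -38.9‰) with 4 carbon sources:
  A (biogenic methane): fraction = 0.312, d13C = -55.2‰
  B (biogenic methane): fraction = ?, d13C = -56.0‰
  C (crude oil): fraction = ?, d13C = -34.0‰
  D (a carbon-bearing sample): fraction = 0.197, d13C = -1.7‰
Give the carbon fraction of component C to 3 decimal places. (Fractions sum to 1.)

0.280

Let f_C and f_B be the unknown fractions; fractions sum to 1 so f_C + f_B = 0.491.
Mass balance: Σ fᵢ·δᵢ = δ_bulk ⇒ f_C·(-34.0) + f_B·(-56.0) = -38.9 − (-17.557) = -21.343
Substitute f_B = 0.491 − f_C:
f_C·(-34.0 − -56.0) = -21.343 − 0.491×(-56.0) = 6.153
f_C = 6.153 / 22.0 = 0.2797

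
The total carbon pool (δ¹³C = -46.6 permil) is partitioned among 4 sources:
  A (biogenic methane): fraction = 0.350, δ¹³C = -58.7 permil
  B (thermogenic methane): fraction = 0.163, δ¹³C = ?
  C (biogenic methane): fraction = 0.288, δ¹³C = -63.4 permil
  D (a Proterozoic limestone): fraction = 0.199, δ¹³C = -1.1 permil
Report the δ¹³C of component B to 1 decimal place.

Isotope mass balance: δ_bulk = Σ fᵢ·δᵢ.
-46.6 = 0.350×(-58.7) + 0.163×δ_B + 0.288×(-63.4) + 0.199×(-1.1)
0.163·δ_B = -46.6 − (-39.023) = -7.577
δ_B = -7.577 / 0.163 = -46.48 permil

-46.5 permil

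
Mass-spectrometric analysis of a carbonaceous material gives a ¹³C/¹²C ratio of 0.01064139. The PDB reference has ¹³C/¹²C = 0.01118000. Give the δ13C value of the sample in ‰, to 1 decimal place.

-48.2‰

δ13C = (R_sample / R_standard − 1) × 1000
R_sample / R_standard = 0.01064139 / 0.01118000 = 0.951824
δ13C = (0.951824 − 1) × 1000 = -48.18‰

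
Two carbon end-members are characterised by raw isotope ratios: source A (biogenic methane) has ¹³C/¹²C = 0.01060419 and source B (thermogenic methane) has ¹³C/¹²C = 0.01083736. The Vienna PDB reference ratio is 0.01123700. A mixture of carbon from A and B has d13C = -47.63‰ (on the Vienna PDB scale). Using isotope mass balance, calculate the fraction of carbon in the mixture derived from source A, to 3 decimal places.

δ_A = (0.01060419/0.01123700 − 1)×1000 = (0.943685 − 1)×1000 = -56.315‰
δ_B = (0.01083736/0.01123700 − 1)×1000 = (0.964435 − 1)×1000 = -35.565‰
f_A = (δ_mix − δ_B)/(δ_A − δ_B) = (-47.63 − (-35.565))/(-56.315 − (-35.565))
f_A = -12.065 / -20.750 = 0.5815

0.581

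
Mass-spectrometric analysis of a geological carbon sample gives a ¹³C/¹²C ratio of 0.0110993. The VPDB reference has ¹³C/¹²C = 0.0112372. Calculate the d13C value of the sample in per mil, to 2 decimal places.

d13C = (R_sample / R_standard − 1) × 1000
R_sample / R_standard = 0.0110993 / 0.0112372 = 0.987728
d13C = (0.987728 − 1) × 1000 = -12.272 per mil

-12.27 per mil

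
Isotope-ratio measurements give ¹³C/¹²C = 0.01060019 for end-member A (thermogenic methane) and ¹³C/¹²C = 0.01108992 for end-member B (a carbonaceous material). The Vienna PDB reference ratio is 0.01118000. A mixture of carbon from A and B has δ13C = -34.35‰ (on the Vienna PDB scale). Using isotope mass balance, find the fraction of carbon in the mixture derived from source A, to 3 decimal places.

0.600

δ_A = (0.01060019/0.01118000 − 1)×1000 = (0.948139 − 1)×1000 = -51.861‰
δ_B = (0.01108992/0.01118000 − 1)×1000 = (0.991943 − 1)×1000 = -8.057‰
f_A = (δ_mix − δ_B)/(δ_A − δ_B) = (-34.35 − (-8.057))/(-51.861 − (-8.057))
f_A = -26.293 / -43.804 = 0.6002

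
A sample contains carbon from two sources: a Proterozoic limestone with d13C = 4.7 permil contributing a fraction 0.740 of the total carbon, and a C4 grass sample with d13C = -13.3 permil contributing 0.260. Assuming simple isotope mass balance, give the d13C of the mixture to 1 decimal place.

δ_mix = f_A·δ_A + f_B·δ_B
δ_mix = 0.740 × (4.7) + 0.260 × (-13.3)
δ_mix = 3.48 + -3.46 = 0.02 permil

0.0 permil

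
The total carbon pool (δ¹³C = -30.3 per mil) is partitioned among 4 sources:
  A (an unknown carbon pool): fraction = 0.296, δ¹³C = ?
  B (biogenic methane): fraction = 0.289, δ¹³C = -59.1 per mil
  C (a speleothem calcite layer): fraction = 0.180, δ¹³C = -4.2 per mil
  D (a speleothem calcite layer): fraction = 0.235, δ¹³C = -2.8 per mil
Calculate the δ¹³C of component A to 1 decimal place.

Isotope mass balance: δ_bulk = Σ fᵢ·δᵢ.
-30.3 = 0.296×δ_A + 0.289×(-59.1) + 0.180×(-4.2) + 0.235×(-2.8)
0.296·δ_A = -30.3 − (-18.494) = -11.806
δ_A = -11.806 / 0.296 = -39.89 per mil

-39.9 per mil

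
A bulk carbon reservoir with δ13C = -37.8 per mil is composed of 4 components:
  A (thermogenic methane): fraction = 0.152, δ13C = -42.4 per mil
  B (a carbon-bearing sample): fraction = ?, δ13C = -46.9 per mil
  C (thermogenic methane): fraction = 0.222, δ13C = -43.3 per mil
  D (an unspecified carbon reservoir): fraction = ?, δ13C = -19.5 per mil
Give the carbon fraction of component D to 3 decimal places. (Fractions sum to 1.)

0.278

Let f_D and f_B be the unknown fractions; fractions sum to 1 so f_D + f_B = 0.626.
Mass balance: Σ fᵢ·δᵢ = δ_bulk ⇒ f_D·(-19.5) + f_B·(-46.9) = -37.8 − (-16.057) = -21.743
Substitute f_B = 0.626 − f_D:
f_D·(-19.5 − -46.9) = -21.743 − 0.626×(-46.9) = 7.617
f_D = 7.617 / 27.4 = 0.2780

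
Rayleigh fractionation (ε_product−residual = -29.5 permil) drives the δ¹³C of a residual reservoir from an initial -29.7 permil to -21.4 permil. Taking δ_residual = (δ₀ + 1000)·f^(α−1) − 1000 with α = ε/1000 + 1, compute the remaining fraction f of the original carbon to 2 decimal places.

0.75

α − 1 = ε/1000 = -0.0295
(δ_res + 1000)/(δ₀ + 1000) = (-21.4 + 1000)/(-29.7 + 1000) = 978.6/970.3 = 1.008554
f = 1.008554^(1/-0.0295) = exp(ln(1.008554)/-0.0295) = exp(0.00852/-0.0295)
f = exp(-0.2887) = 0.7492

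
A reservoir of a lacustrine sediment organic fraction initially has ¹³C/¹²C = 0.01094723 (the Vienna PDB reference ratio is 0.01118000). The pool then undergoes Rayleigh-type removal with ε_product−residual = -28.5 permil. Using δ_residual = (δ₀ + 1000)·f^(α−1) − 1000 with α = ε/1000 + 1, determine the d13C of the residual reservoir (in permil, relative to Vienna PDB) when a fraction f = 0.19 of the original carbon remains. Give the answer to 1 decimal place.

δ₀ = (0.01094723/0.01118000 − 1)×1000 = (0.979180 − 1)×1000 = -20.820 permil
α − 1 = ε/1000 = -0.0285
f^(α−1) = 0.19^(-0.0285) = 1.048469
δ_res = (-20.820 + 1000) × 1.048469 − 1000 = 1026.639 − 1000 = 26.64 permil

26.6 permil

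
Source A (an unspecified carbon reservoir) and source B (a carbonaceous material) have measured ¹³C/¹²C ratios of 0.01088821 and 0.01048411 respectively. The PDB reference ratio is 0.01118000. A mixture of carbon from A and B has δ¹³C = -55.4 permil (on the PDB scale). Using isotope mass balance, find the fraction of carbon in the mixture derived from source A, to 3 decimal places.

0.189

δ_A = (0.01088821/0.01118000 − 1)×1000 = (0.973901 − 1)×1000 = -26.099 permil
δ_B = (0.01048411/0.01118000 − 1)×1000 = (0.937756 − 1)×1000 = -62.244 permil
f_A = (δ_mix − δ_B)/(δ_A − δ_B) = (-55.4 − (-62.244))/(-26.099 − (-62.244))
f_A = 6.844 / 36.145 = 0.1894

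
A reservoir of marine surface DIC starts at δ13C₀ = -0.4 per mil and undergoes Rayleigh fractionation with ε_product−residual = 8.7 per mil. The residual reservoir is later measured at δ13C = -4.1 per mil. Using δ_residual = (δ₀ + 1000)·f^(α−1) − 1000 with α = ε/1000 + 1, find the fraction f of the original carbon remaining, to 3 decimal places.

α − 1 = ε/1000 = 0.0087
(δ_res + 1000)/(δ₀ + 1000) = (-4.1 + 1000)/(-0.4 + 1000) = 995.9/999.6 = 0.996299
f = 0.996299^(1/0.0087) = exp(ln(0.996299)/0.0087) = exp(-0.00371/0.0087)
f = exp(-0.4262) = 0.6530

0.653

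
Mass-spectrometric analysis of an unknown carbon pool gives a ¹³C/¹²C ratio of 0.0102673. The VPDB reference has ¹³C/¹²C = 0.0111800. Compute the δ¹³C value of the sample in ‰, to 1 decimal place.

δ¹³C = (R_sample / R_standard − 1) × 1000
R_sample / R_standard = 0.0102673 / 0.0111800 = 0.918363
δ¹³C = (0.918363 − 1) × 1000 = -81.64‰

-81.6‰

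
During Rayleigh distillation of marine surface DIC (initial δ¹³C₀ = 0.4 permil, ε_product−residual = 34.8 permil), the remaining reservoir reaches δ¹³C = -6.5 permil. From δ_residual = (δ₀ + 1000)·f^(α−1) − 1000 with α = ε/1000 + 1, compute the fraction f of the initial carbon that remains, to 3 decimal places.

0.820

α − 1 = ε/1000 = 0.0348
(δ_res + 1000)/(δ₀ + 1000) = (-6.5 + 1000)/(0.4 + 1000) = 993.5/1000.4 = 0.993103
f = 0.993103^(1/0.0348) = exp(ln(0.993103)/0.0348) = exp(-0.00692/0.0348)
f = exp(-0.1989) = 0.8196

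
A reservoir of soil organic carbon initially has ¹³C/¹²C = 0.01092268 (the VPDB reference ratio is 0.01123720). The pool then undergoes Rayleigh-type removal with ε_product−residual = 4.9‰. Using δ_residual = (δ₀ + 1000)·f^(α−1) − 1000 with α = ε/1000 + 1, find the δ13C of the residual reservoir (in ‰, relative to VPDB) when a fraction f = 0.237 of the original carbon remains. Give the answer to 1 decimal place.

δ₀ = (0.01092268/0.01123720 − 1)×1000 = (0.972011 − 1)×1000 = -27.989‰
α − 1 = ε/1000 = 0.0049
f^(α−1) = 0.237^(0.0049) = 0.992970
δ_res = (-27.989 + 1000) × 0.992970 − 1000 = 965.178 − 1000 = -34.82‰

-34.8‰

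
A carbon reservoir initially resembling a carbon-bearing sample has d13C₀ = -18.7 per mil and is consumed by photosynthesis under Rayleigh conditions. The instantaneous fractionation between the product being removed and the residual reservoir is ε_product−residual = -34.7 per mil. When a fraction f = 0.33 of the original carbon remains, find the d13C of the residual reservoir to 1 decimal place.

19.8 per mil

Rayleigh residual: δ_res = (δ₀ + 1000)·f^(α−1) − 1000
α = ε/1000 + 1 = 0.96530, so α − 1 = -0.03470
f^(α−1) = 0.33^(-0.03470) = 1.039220
δ_res = (-18.7 + 1000) × 1.039220 − 1000 = 1019.787 − 1000 = 19.79 per mil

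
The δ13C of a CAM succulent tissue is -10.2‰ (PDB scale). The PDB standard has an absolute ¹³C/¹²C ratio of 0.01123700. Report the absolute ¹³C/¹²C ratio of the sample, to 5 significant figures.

0.011122

R_sample = R_standard × (δ13C/1000 + 1)
R_sample = 0.01123700 × (-10.2/1000 + 1) = 0.01123700 × 0.989800
R_sample = 0.0111224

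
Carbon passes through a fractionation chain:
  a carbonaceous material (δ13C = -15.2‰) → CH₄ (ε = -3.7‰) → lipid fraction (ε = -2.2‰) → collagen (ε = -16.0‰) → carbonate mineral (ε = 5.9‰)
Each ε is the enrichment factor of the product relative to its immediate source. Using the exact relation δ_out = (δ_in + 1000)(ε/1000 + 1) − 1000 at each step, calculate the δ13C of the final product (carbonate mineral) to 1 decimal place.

-31.0‰

step 1: δ = (-15.20 + 1000)·(-3.7/1000 + 1) − 1000 = -18.84‰
step 2: δ = (-18.84 + 1000)·(-2.2/1000 + 1) − 1000 = -21.00‰
step 3: δ = (-21.00 + 1000)·(-16.0/1000 + 1) − 1000 = -36.67‰
step 4: δ = (-36.67 + 1000)·(5.9/1000 + 1) − 1000 = -30.98‰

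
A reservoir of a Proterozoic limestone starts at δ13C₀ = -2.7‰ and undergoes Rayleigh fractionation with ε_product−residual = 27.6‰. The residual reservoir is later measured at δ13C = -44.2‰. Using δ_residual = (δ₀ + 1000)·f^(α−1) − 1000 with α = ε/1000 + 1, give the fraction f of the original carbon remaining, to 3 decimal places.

α − 1 = ε/1000 = 0.0276
(δ_res + 1000)/(δ₀ + 1000) = (-44.2 + 1000)/(-2.7 + 1000) = 955.8/997.3 = 0.958388
f = 0.958388^(1/0.0276) = exp(ln(0.958388)/0.0276) = exp(-0.04250/0.0276)
f = exp(-1.5400) = 0.2144

0.214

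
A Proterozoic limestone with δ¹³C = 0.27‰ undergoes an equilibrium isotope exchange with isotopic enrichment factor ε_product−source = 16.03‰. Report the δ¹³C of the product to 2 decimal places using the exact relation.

Exactly, δ_product = (δ_source + 1000)·(ε/1000 + 1) − 1000.
δ_product = (0.27 + 1000) × (16.03/1000 + 1) − 1000
δ_product = 16.304‰

16.30‰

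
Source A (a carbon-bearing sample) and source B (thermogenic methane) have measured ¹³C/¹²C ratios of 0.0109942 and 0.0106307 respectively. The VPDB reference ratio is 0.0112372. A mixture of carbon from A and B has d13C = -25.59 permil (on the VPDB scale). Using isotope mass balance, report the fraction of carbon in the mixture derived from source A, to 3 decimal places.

0.877

δ_A = (0.0109942/0.0112372 − 1)×1000 = (0.978375 − 1)×1000 = -21.625 permil
δ_B = (0.0106307/0.0112372 − 1)×1000 = (0.946027 − 1)×1000 = -53.973 permil
f_A = (δ_mix − δ_B)/(δ_A − δ_B) = (-25.59 − (-53.973))/(-21.625 − (-53.973))
f_A = 28.383 / 32.348 = 0.8774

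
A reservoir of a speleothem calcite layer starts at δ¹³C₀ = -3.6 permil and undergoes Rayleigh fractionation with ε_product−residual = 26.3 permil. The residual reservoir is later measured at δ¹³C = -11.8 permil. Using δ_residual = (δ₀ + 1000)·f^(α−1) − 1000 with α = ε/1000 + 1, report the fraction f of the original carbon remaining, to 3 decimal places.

0.730

α − 1 = ε/1000 = 0.0263
(δ_res + 1000)/(δ₀ + 1000) = (-11.8 + 1000)/(-3.6 + 1000) = 988.2/996.4 = 0.991770
f = 0.991770^(1/0.0263) = exp(ln(0.991770)/0.0263) = exp(-0.00826/0.0263)
f = exp(-0.3142) = 0.7304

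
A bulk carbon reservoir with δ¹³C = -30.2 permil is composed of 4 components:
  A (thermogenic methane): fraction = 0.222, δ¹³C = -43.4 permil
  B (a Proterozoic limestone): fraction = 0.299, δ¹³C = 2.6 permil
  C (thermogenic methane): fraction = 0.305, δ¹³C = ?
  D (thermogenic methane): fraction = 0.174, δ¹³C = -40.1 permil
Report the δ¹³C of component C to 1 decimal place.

Isotope mass balance: δ_bulk = Σ fᵢ·δᵢ.
-30.2 = 0.222×(-43.4) + 0.299×(2.6) + 0.305×δ_C + 0.174×(-40.1)
0.305·δ_C = -30.2 − (-15.835) = -14.365
δ_C = -14.365 / 0.305 = -47.10 permil

-47.1 permil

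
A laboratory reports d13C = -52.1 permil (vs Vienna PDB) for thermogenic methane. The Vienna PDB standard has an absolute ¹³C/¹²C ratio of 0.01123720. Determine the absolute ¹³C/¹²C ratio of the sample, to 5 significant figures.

0.010652

R_sample = R_standard × (d13C/1000 + 1)
R_sample = 0.01123720 × (-52.1/1000 + 1) = 0.01123720 × 0.947900
R_sample = 0.0106517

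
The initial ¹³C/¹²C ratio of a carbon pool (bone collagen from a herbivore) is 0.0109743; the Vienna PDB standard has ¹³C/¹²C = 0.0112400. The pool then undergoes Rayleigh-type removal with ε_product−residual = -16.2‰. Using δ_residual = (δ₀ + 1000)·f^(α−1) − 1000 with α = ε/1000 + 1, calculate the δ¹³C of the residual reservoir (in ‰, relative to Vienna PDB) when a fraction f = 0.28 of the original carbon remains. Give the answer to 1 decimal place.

-3.3‰

δ₀ = (0.0109743/0.0112400 − 1)×1000 = (0.976361 − 1)×1000 = -23.639‰
α − 1 = ε/1000 = -0.0162
f^(α−1) = 0.28^(-0.0162) = 1.020836
δ_res = (-23.639 + 1000) × 1.020836 − 1000 = 996.705 − 1000 = -3.30‰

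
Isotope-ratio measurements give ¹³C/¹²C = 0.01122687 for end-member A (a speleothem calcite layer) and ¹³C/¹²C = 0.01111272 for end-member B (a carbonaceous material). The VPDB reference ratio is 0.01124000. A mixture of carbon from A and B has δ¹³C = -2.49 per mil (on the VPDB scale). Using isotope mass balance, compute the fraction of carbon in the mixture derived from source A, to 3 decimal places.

0.870

δ_A = (0.01122687/0.01124000 − 1)×1000 = (0.998832 − 1)×1000 = -1.168 per mil
δ_B = (0.01111272/0.01124000 − 1)×1000 = (0.988676 − 1)×1000 = -11.324 per mil
f_A = (δ_mix − δ_B)/(δ_A − δ_B) = (-2.49 − (-11.324))/(-1.168 − (-11.324))
f_A = 8.834 / 10.156 = 0.8698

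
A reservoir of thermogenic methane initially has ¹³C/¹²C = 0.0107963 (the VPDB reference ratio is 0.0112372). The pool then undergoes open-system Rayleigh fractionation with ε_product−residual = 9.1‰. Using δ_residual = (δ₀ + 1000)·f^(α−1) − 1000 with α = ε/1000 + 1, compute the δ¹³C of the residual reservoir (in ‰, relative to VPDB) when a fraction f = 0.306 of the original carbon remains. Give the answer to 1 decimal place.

-49.5‰

δ₀ = (0.0107963/0.0112372 − 1)×1000 = (0.960764 − 1)×1000 = -39.236‰
α − 1 = ε/1000 = 0.0091
f^(α−1) = 0.306^(0.0091) = 0.989282
δ_res = (-39.236 + 1000) × 0.989282 − 1000 = 950.467 − 1000 = -49.53‰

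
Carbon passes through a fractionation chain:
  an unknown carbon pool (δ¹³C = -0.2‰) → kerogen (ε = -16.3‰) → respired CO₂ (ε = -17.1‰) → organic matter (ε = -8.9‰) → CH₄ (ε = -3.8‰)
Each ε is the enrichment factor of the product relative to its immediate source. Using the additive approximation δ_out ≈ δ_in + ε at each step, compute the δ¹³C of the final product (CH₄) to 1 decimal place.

-46.3‰

step 1: δ ≈ -0.2 + (-16.3) = -16.5‰
step 2: δ ≈ -16.5 + (-17.1) = -33.6‰
step 3: δ ≈ -33.6 + (-8.9) = -42.5‰
step 4: δ ≈ -42.5 + (-3.8) = -46.3‰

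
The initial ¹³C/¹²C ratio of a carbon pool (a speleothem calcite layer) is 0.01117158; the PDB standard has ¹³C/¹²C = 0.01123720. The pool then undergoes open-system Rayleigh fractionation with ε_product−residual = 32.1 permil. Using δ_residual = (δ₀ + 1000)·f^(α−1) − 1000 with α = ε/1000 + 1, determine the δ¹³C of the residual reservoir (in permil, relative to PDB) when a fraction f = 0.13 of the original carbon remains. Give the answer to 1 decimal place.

δ₀ = (0.01117158/0.01123720 − 1)×1000 = (0.994160 − 1)×1000 = -5.840 permil
α − 1 = ε/1000 = 0.0321
f^(α−1) = 0.13^(0.0321) = 0.936607
δ_res = (-5.840 + 1000) × 0.936607 − 1000 = 931.138 − 1000 = -68.86 permil

-68.9 permil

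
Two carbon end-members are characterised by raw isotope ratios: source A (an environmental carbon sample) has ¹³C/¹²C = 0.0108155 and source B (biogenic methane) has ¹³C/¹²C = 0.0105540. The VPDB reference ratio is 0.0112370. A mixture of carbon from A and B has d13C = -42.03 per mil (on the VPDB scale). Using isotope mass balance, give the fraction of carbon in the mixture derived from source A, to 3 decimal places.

0.806

δ_A = (0.0108155/0.0112370 − 1)×1000 = (0.962490 − 1)×1000 = -37.510 per mil
δ_B = (0.0105540/0.0112370 − 1)×1000 = (0.939219 − 1)×1000 = -60.781 per mil
f_A = (δ_mix − δ_B)/(δ_A − δ_B) = (-42.03 − (-60.781))/(-37.510 − (-60.781))
f_A = 18.751 / 23.271 = 0.8058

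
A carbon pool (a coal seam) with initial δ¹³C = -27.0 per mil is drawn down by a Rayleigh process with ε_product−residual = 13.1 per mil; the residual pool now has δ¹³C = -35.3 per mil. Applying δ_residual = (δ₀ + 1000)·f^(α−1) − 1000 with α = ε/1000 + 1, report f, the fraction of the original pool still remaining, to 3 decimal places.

0.520

α − 1 = ε/1000 = 0.0131
(δ_res + 1000)/(δ₀ + 1000) = (-35.3 + 1000)/(-27.0 + 1000) = 964.7/973.0 = 0.991470
f = 0.991470^(1/0.0131) = exp(ln(0.991470)/0.0131) = exp(-0.00857/0.0131)
f = exp(-0.6540) = 0.5200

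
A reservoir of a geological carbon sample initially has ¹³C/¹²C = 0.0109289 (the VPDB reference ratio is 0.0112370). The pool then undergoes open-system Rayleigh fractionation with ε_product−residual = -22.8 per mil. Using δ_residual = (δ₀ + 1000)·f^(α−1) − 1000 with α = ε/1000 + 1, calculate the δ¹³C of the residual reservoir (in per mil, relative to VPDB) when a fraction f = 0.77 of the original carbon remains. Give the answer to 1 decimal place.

δ₀ = (0.0109289/0.0112370 − 1)×1000 = (0.972582 − 1)×1000 = -27.418 per mil
α − 1 = ε/1000 = -0.0228
f^(α−1) = 0.77^(-0.0228) = 1.005977
δ_res = (-27.418 + 1000) × 1.005977 − 1000 = 978.395 − 1000 = -21.61 per mil

-21.6 per mil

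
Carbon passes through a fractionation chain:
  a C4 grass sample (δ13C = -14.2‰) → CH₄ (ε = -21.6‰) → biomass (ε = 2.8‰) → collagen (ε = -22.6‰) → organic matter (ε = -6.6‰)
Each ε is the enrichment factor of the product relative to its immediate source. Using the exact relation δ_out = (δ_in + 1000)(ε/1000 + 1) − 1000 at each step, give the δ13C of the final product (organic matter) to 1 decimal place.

-60.9‰

step 1: δ = (-14.20 + 1000)·(-21.6/1000 + 1) − 1000 = -35.49‰
step 2: δ = (-35.49 + 1000)·(2.8/1000 + 1) − 1000 = -32.79‰
step 3: δ = (-32.79 + 1000)·(-22.6/1000 + 1) − 1000 = -54.65‰
step 4: δ = (-54.65 + 1000)·(-6.6/1000 + 1) − 1000 = -60.89‰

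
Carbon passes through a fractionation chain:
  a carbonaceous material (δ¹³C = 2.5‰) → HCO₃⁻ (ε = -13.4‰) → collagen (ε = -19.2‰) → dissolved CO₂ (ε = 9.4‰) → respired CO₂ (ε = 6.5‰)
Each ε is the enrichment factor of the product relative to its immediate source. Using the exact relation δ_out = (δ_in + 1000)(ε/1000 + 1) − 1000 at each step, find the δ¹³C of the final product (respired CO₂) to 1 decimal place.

-14.4‰

step 1: δ = (2.50 + 1000)·(-13.4/1000 + 1) − 1000 = -10.93‰
step 2: δ = (-10.93 + 1000)·(-19.2/1000 + 1) − 1000 = -29.92‰
step 3: δ = (-29.92 + 1000)·(9.4/1000 + 1) − 1000 = -20.80‰
step 4: δ = (-20.80 + 1000)·(6.5/1000 + 1) − 1000 = -14.44‰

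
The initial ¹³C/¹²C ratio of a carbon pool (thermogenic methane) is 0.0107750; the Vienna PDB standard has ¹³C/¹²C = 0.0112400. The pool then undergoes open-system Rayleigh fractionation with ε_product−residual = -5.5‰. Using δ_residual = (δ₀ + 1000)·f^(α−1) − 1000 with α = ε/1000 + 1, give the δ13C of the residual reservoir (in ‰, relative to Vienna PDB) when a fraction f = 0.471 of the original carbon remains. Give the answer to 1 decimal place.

-37.4‰

δ₀ = (0.0107750/0.0112400 − 1)×1000 = (0.958630 − 1)×1000 = -41.370‰
α − 1 = ε/1000 = -0.0055
f^(α−1) = 0.471^(-0.0055) = 1.004150
δ_res = (-41.370 + 1000) × 1.004150 − 1000 = 962.608 − 1000 = -37.39‰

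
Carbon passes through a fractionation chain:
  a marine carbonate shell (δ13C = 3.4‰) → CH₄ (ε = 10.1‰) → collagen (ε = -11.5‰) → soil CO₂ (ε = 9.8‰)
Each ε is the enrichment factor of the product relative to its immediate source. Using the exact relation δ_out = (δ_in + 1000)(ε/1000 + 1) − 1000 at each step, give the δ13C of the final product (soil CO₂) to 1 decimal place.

11.7‰

step 1: δ = (3.40 + 1000)·(10.1/1000 + 1) − 1000 = 13.53‰
step 2: δ = (13.53 + 1000)·(-11.5/1000 + 1) − 1000 = 1.88‰
step 3: δ = (1.88 + 1000)·(9.8/1000 + 1) − 1000 = 11.70‰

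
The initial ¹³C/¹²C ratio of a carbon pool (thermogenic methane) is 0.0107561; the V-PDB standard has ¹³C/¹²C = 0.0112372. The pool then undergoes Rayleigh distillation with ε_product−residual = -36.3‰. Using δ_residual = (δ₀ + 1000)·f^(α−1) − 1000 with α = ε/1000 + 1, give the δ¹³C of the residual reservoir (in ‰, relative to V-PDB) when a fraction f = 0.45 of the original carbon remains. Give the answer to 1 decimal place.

-14.7‰

δ₀ = (0.0107561/0.0112372 − 1)×1000 = (0.957187 − 1)×1000 = -42.813‰
α − 1 = ε/1000 = -0.0363
f^(α−1) = 0.45^(-0.0363) = 1.029410
δ_res = (-42.813 + 1000) × 1.029410 − 1000 = 985.338 − 1000 = -14.66‰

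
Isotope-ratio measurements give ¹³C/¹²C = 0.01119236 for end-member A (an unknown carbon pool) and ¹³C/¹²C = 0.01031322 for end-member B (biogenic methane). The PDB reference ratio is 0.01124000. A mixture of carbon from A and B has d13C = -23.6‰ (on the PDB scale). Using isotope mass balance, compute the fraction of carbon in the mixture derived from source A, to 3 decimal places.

δ_A = (0.01119236/0.01124000 − 1)×1000 = (0.995762 − 1)×1000 = -4.238‰
δ_B = (0.01031322/0.01124000 − 1)×1000 = (0.917546 − 1)×1000 = -82.454‰
f_A = (δ_mix − δ_B)/(δ_A − δ_B) = (-23.6 − (-82.454))/(-4.238 − (-82.454))
f_A = 58.854 / 78.215 = 0.7525

0.752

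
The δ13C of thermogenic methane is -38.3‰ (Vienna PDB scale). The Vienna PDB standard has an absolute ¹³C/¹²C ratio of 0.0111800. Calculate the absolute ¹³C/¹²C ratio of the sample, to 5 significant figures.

R_sample = R_standard × (δ13C/1000 + 1)
R_sample = 0.0111800 × (-38.3/1000 + 1) = 0.0111800 × 0.961700
R_sample = 0.0107518

0.010752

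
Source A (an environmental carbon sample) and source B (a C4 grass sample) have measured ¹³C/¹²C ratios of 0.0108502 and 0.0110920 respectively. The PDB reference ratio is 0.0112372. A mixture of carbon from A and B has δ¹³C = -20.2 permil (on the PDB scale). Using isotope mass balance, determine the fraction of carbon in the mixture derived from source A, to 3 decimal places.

0.338

δ_A = (0.0108502/0.0112372 − 1)×1000 = (0.965561 − 1)×1000 = -34.439 permil
δ_B = (0.0110920/0.0112372 − 1)×1000 = (0.987079 − 1)×1000 = -12.921 permil
f_A = (δ_mix − δ_B)/(δ_A − δ_B) = (-20.2 − (-12.921))/(-34.439 − (-12.921))
f_A = -7.279 / -21.518 = 0.3383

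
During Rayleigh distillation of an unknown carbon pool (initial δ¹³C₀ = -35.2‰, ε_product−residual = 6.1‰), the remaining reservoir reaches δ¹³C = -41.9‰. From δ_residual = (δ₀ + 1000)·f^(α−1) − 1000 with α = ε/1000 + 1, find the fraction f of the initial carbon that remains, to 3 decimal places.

α − 1 = ε/1000 = 0.0061
(δ_res + 1000)/(δ₀ + 1000) = (-41.9 + 1000)/(-35.2 + 1000) = 958.1/964.8 = 0.993056
f = 0.993056^(1/0.0061) = exp(ln(0.993056)/0.0061) = exp(-0.00697/0.0061)
f = exp(-1.1424) = 0.3191

0.319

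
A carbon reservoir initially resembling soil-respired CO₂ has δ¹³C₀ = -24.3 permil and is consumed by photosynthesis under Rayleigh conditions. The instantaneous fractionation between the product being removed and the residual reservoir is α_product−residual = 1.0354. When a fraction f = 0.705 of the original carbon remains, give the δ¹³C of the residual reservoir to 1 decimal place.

-36.3 permil

Rayleigh residual: δ_res = (δ₀ + 1000)·f^(α−1) − 1000
α − 1 = 0.03540
f^(α−1) = 0.705^(0.03540) = 0.987702
δ_res = (-24.3 + 1000) × 0.987702 − 1000 = 963.701 − 1000 = -36.30 permil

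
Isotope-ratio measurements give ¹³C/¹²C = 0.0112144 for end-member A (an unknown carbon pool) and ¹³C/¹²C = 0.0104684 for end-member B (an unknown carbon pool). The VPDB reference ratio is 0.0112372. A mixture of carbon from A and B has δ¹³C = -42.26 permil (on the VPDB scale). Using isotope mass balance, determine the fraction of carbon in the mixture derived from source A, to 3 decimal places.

δ_A = (0.0112144/0.0112372 − 1)×1000 = (0.997971 − 1)×1000 = -2.029 permil
δ_B = (0.0104684/0.0112372 − 1)×1000 = (0.931584 − 1)×1000 = -68.416 permil
f_A = (δ_mix − δ_B)/(δ_A − δ_B) = (-42.26 − (-68.416))/(-2.029 − (-68.416))
f_A = 26.156 / 66.387 = 0.3940

0.394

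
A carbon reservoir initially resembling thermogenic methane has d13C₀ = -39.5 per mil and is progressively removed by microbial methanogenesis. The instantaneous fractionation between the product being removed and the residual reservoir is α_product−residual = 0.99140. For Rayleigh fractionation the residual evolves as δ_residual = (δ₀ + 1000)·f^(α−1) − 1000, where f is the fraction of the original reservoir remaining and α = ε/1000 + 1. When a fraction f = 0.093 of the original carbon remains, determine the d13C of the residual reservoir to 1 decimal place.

Rayleigh residual: δ_res = (δ₀ + 1000)·f^(α−1) − 1000
α − 1 = -0.00860
f^(α−1) = 0.093^(-0.00860) = 1.020636
δ_res = (-39.5 + 1000) × 1.020636 − 1000 = 980.321 − 1000 = -19.68 per mil

-19.7 per mil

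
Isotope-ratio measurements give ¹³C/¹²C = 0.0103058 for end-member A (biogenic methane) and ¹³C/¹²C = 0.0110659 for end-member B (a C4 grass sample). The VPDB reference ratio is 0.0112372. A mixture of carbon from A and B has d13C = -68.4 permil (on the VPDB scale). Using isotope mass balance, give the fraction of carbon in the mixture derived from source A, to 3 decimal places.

δ_A = (0.0103058/0.0112372 − 1)×1000 = (0.917115 − 1)×1000 = -82.885 permil
δ_B = (0.0110659/0.0112372 − 1)×1000 = (0.984756 − 1)×1000 = -15.244 permil
f_A = (δ_mix − δ_B)/(δ_A − δ_B) = (-68.4 − (-15.244))/(-82.885 − (-15.244))
f_A = -53.156 / -67.641 = 0.7858

0.786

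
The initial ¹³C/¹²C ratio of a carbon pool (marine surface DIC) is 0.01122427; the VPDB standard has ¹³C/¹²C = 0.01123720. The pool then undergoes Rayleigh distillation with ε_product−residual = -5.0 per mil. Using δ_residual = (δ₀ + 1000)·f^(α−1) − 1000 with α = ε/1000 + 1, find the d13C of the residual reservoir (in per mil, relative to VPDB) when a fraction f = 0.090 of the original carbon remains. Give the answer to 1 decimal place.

10.9 per mil

δ₀ = (0.01122427/0.01123720 − 1)×1000 = (0.998849 − 1)×1000 = -1.151 per mil
α − 1 = ε/1000 = -0.0050
f^(α−1) = 0.090^(-0.0050) = 1.012112
δ_res = (-1.151 + 1000) × 1.012112 − 1000 = 1010.948 − 1000 = 10.95 per mil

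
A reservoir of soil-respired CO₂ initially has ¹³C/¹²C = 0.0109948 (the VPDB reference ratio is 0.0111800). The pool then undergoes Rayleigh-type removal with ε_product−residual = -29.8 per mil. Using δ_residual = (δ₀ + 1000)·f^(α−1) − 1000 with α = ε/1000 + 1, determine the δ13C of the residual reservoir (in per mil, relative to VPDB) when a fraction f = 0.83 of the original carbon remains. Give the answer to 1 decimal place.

δ₀ = (0.0109948/0.0111800 − 1)×1000 = (0.983435 − 1)×1000 = -16.565 per mil
α − 1 = ε/1000 = -0.0298
f^(α−1) = 0.83^(-0.0298) = 1.005568
δ_res = (-16.565 + 1000) × 1.005568 − 1000 = 988.911 − 1000 = -11.09 per mil

-11.1 per mil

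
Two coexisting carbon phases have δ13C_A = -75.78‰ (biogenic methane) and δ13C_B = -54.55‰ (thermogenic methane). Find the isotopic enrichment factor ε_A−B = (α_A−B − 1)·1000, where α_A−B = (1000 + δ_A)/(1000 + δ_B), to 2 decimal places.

-22.45‰

α_A−B = (1000 + -75.78) / (1000 + -54.55) = 924.22 / 945.45 = 0.977545
ε_A−B = (0.977545 − 1) × 1000 = -22.455‰
(The approximation ε ≈ δ_A − δ_B would give -21.23‰.)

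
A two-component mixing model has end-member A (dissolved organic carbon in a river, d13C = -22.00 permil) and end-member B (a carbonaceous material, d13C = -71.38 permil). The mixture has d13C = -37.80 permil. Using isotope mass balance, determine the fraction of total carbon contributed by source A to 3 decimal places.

0.680

δ_mix = f_A·δ_A + (1 − f_A)·δ_B  ⇒  f_A = (δ_mix − δ_B)/(δ_A − δ_B)
f_A = (-37.80 − (-71.38)) / (-22.00 − (-71.38))
f_A = 33.58 / 49.38 = 0.6800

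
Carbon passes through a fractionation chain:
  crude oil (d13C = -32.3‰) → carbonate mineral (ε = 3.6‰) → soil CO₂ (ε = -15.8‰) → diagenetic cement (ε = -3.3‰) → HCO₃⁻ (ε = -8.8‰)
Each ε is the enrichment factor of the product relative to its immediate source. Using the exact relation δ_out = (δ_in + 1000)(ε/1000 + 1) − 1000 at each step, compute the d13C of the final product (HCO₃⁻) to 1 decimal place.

-55.7‰

step 1: δ = (-32.30 + 1000)·(3.6/1000 + 1) − 1000 = -28.82‰
step 2: δ = (-28.82 + 1000)·(-15.8/1000 + 1) − 1000 = -44.16‰
step 3: δ = (-44.16 + 1000)·(-3.3/1000 + 1) − 1000 = -47.32‰
step 4: δ = (-47.32 + 1000)·(-8.8/1000 + 1) − 1000 = -55.70‰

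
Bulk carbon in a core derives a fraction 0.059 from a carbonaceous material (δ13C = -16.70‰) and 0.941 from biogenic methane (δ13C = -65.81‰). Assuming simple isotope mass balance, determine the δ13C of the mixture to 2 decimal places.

δ_mix = f_A·δ_A + f_B·δ_B
δ_mix = 0.059 × (-16.70) + 0.941 × (-65.81)
δ_mix = -0.985 + -61.927 = -62.913‰

-62.91‰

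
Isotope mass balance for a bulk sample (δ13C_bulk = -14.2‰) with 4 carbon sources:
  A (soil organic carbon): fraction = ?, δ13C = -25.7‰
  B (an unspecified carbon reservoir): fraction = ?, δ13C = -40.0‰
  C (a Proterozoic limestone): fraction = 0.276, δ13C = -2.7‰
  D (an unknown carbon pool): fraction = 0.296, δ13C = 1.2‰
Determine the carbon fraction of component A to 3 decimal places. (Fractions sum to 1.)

0.231

Let f_A and f_B be the unknown fractions; fractions sum to 1 so f_A + f_B = 0.428.
Mass balance: Σ fᵢ·δᵢ = δ_bulk ⇒ f_A·(-25.7) + f_B·(-40.0) = -14.2 − (-0.390) = -13.810
Substitute f_B = 0.428 − f_A:
f_A·(-25.7 − -40.0) = -13.810 − 0.428×(-40.0) = 3.310
f_A = 3.310 / 14.3 = 0.2315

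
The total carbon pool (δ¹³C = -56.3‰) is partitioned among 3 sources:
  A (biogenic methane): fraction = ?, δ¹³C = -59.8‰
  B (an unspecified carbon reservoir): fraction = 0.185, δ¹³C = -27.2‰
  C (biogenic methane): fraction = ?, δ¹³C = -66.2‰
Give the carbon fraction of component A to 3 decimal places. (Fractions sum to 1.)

0.420

Let f_A and f_C be the unknown fractions; fractions sum to 1 so f_A + f_C = 0.815.
Mass balance: Σ fᵢ·δᵢ = δ_bulk ⇒ f_A·(-59.8) + f_C·(-66.2) = -56.3 − (-5.032) = -51.268
Substitute f_C = 0.815 − f_A:
f_A·(-59.8 − -66.2) = -51.268 − 0.815×(-66.2) = 2.685
f_A = 2.685 / 6.4 = 0.4195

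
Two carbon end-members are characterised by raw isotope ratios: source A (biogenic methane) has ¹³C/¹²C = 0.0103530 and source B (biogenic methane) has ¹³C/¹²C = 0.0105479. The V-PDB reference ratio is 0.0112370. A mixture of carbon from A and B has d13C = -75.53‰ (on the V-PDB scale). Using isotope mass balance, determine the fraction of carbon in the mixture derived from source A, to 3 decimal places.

0.819

δ_A = (0.0103530/0.0112370 − 1)×1000 = (0.921331 − 1)×1000 = -78.669‰
δ_B = (0.0105479/0.0112370 − 1)×1000 = (0.938676 − 1)×1000 = -61.324‰
f_A = (δ_mix − δ_B)/(δ_A − δ_B) = (-75.53 − (-61.324))/(-78.669 − (-61.324))
f_A = -14.206 / -17.344 = 0.8190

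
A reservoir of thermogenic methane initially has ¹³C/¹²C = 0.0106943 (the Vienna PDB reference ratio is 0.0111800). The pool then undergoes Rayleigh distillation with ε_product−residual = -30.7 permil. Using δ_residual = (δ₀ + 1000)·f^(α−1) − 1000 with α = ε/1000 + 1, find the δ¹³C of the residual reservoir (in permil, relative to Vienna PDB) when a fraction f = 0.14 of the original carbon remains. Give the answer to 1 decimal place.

δ₀ = (0.0106943/0.0111800 − 1)×1000 = (0.956556 − 1)×1000 = -43.444 permil
α − 1 = ε/1000 = -0.0307
f^(α−1) = 0.14^(-0.0307) = 1.062219
δ_res = (-43.444 + 1000) × 1.062219 − 1000 = 1016.072 − 1000 = 16.07 permil

16.1 permil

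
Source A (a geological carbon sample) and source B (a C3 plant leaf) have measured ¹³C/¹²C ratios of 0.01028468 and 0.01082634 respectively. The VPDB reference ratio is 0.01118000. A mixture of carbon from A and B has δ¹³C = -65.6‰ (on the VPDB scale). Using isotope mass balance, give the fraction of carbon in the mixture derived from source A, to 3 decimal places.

0.701

δ_A = (0.01028468/0.01118000 − 1)×1000 = (0.919918 − 1)×1000 = -80.082‰
δ_B = (0.01082634/0.01118000 − 1)×1000 = (0.968367 − 1)×1000 = -31.633‰
f_A = (δ_mix − δ_B)/(δ_A − δ_B) = (-65.6 − (-31.633))/(-80.082 − (-31.633))
f_A = -33.967 / -48.449 = 0.7011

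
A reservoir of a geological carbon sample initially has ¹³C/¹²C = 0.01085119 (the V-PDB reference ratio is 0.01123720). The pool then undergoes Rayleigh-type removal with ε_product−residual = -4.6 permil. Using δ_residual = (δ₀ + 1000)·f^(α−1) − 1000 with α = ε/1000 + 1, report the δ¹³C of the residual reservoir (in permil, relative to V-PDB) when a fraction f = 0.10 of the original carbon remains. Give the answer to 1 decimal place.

-24.1 permil

δ₀ = (0.01085119/0.01123720 − 1)×1000 = (0.965649 − 1)×1000 = -34.351 permil
α − 1 = ε/1000 = -0.0046
f^(α−1) = 0.10^(-0.0046) = 1.010648
δ_res = (-34.351 + 1000) × 1.010648 − 1000 = 975.931 − 1000 = -24.07 permil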